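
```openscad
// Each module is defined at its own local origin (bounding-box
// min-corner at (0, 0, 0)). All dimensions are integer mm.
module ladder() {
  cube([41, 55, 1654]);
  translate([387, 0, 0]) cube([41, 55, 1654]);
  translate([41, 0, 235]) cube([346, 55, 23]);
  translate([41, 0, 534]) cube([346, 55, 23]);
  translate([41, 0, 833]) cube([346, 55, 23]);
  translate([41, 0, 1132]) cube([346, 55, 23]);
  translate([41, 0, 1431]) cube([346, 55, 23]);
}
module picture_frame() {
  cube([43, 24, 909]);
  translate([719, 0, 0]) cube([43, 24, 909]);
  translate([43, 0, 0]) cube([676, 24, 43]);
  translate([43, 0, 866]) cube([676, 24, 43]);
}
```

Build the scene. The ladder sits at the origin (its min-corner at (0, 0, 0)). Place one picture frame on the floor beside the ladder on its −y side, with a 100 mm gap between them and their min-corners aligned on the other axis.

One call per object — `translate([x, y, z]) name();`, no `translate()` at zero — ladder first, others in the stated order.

ladder();
translate([0, -124, 0]) picture_frame();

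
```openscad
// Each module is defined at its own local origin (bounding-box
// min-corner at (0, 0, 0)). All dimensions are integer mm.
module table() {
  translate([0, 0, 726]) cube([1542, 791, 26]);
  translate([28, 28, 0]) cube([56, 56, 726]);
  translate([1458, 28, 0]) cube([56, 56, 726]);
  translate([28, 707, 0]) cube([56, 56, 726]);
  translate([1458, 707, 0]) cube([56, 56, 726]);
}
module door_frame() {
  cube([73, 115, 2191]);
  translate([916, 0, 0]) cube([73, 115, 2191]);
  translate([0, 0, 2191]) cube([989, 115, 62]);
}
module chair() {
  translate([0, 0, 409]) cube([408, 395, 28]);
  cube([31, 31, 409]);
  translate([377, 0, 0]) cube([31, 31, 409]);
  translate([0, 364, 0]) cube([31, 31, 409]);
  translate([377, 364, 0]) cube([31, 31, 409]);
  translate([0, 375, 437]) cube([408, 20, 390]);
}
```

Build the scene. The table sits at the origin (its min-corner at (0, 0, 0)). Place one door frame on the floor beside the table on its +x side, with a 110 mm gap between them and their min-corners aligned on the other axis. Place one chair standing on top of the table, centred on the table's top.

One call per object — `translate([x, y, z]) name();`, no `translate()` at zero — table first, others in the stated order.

table();
translate([1652, 0, 0]) door_frame();
translate([567, 198, 752]) chair();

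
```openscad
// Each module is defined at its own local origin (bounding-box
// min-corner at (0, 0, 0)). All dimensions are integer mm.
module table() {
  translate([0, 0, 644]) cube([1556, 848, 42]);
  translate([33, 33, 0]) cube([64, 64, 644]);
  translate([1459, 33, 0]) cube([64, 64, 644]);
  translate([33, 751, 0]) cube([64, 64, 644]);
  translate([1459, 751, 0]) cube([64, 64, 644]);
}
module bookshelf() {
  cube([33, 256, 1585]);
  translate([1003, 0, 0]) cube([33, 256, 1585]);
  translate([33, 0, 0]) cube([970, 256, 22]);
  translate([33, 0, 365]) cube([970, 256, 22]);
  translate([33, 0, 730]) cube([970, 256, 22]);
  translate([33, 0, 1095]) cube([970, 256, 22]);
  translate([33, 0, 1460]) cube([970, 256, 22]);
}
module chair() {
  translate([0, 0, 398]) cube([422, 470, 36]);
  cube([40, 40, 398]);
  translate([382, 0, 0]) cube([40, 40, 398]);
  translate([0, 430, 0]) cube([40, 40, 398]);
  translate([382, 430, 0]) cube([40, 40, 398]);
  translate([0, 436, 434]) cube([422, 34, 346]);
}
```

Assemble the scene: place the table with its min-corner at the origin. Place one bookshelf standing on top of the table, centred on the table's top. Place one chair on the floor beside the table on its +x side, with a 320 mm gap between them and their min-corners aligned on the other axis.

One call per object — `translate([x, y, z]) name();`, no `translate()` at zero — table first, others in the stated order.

table();
translate([260, 296, 686]) bookshelf();
translate([1876, 0, 0]) chair();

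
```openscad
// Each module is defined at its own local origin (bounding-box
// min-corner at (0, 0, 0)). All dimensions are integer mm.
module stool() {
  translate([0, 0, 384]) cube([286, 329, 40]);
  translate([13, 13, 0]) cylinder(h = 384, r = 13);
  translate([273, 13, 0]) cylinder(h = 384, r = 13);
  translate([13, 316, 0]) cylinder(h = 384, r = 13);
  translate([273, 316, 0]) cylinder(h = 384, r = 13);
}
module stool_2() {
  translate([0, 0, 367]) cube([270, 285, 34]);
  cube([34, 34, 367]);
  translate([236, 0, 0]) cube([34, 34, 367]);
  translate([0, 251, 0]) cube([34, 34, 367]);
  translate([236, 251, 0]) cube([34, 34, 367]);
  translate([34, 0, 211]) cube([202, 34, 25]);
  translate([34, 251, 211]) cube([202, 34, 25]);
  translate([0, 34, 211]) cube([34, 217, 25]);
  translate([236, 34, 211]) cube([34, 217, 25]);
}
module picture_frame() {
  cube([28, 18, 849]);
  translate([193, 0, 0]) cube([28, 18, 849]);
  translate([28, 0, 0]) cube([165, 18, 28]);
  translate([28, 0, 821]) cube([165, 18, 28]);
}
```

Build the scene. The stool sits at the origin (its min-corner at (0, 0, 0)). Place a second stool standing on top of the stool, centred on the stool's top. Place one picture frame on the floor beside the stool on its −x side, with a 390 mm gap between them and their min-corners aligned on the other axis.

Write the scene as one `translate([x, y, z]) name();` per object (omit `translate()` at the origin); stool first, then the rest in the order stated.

stool();
translate([8, 22, 424]) stool_2();
translate([-611, 0, 0]) picture_frame();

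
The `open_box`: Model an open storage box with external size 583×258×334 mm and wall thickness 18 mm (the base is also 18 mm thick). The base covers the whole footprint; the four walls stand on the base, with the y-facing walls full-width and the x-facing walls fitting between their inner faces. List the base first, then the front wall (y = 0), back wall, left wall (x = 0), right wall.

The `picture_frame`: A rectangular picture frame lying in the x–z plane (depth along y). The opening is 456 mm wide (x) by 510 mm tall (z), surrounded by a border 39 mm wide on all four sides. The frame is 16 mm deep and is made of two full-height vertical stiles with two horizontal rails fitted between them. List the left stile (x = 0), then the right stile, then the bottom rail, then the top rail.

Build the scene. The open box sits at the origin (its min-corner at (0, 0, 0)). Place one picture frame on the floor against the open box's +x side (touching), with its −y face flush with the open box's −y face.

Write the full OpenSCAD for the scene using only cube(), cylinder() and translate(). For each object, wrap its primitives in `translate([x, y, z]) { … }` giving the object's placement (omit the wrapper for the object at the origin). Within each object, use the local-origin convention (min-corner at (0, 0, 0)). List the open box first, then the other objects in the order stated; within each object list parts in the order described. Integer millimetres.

cube([583, 258, 18]);
translate([0, 0, 18]) cube([583, 18, 316]);
translate([0, 240, 18]) cube([583, 18, 316]);
translate([0, 18, 18]) cube([18, 222, 316]);
translate([565, 18, 18]) cube([18, 222, 316]);
translate([583, 0, 0]) {
  cube([39, 16, 588]);
  translate([495, 0, 0]) cube([39, 16, 588]);
  translate([39, 0, 0]) cube([456, 16, 39]);
  translate([39, 0, 549]) cube([456, 16, 39]);
}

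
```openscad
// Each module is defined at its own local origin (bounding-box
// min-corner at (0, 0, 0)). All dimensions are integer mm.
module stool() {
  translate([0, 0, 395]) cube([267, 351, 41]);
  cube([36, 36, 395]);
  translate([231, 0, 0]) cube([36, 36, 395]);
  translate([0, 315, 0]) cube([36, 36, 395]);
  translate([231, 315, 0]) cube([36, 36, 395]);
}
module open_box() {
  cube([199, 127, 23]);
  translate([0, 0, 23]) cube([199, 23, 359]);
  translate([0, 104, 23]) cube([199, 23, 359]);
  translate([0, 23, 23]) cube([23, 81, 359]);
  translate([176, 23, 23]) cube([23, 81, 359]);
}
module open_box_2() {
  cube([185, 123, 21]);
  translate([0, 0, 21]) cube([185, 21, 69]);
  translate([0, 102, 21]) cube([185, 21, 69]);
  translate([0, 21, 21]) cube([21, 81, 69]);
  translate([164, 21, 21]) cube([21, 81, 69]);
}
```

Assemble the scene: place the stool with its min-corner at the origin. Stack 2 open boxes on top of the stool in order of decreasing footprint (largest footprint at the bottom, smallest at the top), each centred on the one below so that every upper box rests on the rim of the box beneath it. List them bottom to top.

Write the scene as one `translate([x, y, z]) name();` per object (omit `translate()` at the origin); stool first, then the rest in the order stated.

stool();
translate([34, 112, 436]) open_box();
translate([41, 114, 818]) open_box_2();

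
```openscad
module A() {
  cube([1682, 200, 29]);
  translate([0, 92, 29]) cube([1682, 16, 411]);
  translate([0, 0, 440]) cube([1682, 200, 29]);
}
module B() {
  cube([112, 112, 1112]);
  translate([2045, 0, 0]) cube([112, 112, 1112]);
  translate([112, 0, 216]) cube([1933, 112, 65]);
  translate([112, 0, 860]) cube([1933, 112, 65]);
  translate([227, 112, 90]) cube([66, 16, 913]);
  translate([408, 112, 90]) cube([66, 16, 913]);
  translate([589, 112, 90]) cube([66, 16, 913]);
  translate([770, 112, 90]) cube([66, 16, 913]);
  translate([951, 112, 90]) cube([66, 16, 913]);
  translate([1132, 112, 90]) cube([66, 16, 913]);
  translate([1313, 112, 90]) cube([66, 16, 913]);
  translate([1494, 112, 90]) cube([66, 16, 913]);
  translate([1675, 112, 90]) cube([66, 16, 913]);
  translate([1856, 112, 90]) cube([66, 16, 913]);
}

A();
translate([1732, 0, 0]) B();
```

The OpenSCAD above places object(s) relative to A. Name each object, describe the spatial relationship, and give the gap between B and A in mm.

A is an I-beam. B is a fence section. The fence section is on the floor beside the I-beam on its +x side. The gap between the fence section and the I-beam is 50 mm.

The fence section's nearest face is 50 mm from the I-beam's +x face.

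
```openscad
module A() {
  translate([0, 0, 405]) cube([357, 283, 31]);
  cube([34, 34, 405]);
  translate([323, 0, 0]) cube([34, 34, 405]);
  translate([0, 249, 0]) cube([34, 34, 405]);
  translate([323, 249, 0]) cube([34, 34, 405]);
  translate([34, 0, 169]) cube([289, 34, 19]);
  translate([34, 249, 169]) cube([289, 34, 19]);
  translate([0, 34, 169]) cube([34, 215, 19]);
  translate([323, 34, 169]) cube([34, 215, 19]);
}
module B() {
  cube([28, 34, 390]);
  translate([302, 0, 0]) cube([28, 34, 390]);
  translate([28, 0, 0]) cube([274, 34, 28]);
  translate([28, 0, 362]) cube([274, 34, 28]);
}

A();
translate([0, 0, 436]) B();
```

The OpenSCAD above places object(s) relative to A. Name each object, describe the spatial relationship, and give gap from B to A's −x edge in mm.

A is a stool. B is a picture frame. The picture frame is on top of the stool. The gap from the picture frame to the stool's −x edge is 0 mm.

The picture frame's min-x is at 0; the stool's min-x is 0; gap = 0 mm.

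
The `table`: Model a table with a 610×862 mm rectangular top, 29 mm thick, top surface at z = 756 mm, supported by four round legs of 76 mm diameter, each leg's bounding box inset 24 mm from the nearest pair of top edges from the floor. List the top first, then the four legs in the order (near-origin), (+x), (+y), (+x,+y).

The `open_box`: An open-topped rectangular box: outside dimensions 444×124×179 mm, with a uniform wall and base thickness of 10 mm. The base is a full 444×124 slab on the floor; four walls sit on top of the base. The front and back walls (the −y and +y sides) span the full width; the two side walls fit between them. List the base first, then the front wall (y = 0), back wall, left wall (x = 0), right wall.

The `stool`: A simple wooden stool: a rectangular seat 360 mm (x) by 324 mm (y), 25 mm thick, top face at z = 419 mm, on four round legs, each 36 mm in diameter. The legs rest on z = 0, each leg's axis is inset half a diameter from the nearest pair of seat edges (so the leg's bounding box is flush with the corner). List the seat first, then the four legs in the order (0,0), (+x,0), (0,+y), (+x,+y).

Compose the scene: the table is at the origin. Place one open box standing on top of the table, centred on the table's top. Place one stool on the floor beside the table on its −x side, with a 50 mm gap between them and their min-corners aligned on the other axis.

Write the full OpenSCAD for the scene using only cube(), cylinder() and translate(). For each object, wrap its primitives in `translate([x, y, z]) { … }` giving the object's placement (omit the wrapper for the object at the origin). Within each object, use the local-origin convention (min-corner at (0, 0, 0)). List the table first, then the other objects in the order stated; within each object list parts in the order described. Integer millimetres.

translate([0, 0, 727]) cube([610, 862, 29]);
translate([62, 62, 0]) cylinder(h = 727, r = 38);
translate([548, 62, 0]) cylinder(h = 727, r = 38);
translate([62, 800, 0]) cylinder(h = 727, r = 38);
translate([548, 800, 0]) cylinder(h = 727, r = 38);
translate([83, 369, 756]) {
  cube([444, 124, 10]);
  translate([0, 0, 10]) cube([444, 10, 169]);
  translate([0, 114, 10]) cube([444, 10, 169]);
  translate([0, 10, 10]) cube([10, 104, 169]);
  translate([434, 10, 10]) cube([10, 104, 169]);
}
translate([-410, 0, 0]) {
  translate([0, 0, 394]) cube([360, 324, 25]);
  translate([18, 18, 0]) cylinder(h = 394, r = 18);
  translate([342, 18, 0]) cylinder(h = 394, r = 18);
  translate([18, 306, 0]) cylinder(h = 394, r = 18);
  translate([342, 306, 0]) cylinder(h = 394, r = 18);
}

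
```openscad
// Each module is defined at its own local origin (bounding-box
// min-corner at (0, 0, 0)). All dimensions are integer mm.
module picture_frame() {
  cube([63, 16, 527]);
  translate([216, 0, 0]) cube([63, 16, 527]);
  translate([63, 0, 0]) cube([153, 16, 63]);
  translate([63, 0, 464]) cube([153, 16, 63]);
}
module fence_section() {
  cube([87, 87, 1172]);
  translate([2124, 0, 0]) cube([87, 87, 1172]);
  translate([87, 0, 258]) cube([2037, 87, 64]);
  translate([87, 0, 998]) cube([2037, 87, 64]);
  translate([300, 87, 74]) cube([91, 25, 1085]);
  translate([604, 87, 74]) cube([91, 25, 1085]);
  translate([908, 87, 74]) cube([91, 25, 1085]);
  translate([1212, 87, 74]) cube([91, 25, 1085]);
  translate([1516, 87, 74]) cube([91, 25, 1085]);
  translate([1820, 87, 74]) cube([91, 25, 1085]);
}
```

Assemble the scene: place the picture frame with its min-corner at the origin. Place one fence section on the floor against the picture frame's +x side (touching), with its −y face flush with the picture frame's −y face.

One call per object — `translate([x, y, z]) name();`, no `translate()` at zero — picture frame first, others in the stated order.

picture_frame();
translate([279, 0, 0]) fence_section();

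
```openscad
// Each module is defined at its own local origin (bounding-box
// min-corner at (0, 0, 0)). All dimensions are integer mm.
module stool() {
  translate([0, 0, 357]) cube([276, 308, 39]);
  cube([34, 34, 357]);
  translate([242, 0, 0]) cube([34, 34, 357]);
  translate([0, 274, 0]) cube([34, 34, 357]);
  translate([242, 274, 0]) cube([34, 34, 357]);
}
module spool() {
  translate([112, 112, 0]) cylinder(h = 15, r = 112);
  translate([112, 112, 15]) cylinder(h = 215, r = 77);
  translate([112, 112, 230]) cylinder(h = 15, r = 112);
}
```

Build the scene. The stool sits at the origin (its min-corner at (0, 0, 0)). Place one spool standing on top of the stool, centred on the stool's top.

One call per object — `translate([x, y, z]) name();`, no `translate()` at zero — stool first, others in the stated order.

stool();
translate([26, 42, 396]) spool();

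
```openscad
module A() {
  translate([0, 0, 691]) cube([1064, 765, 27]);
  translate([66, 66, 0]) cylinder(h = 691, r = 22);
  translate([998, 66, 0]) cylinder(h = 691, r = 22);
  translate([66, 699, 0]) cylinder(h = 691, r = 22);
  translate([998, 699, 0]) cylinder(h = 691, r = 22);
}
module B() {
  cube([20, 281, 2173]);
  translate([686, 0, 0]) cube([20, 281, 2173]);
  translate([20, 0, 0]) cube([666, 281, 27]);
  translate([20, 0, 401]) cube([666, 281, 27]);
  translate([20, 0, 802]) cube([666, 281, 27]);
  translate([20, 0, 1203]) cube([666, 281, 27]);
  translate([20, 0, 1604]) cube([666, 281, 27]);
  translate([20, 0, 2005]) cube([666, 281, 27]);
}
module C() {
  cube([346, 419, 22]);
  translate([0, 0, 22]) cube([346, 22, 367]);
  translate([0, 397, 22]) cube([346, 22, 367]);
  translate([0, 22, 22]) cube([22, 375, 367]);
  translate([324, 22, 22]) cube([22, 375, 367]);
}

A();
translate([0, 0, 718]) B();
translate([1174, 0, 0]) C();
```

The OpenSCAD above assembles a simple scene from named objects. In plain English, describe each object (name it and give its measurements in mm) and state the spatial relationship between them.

A is a table: top 1064 mm (x) × 765 mm (y), 27 mm thick, upper face at z = 718 mm, on four round legs of 44 mm diameter, each leg's bounding box inset 44 mm from the nearest pair of top edges, running from z = 0 to the bottom of the top.

B is an open bookshelf. Two side panels, each 20 mm thick, 281 mm deep and 2173 mm tall, stand 706 mm apart (outside-to-outside). Between them sit 6 shelves, each 27 mm thick and 281 mm deep, spanning the full gap between the sides. The bottom shelf rests on the floor (its underside at z = 0) and the clear gap between one shelf's top and the next shelf's underside is 374 mm.

C is an open storage box with external size 346×419×389 mm and wall thickness 22 mm (the base is also 22 mm thick). The base covers the whole footprint; the four walls stand on the base, with the y-facing walls full-width and the x-facing walls fitting between their inner faces.

The bookshelf is on top of the table. The open box is on the floor beside the table on its +x side.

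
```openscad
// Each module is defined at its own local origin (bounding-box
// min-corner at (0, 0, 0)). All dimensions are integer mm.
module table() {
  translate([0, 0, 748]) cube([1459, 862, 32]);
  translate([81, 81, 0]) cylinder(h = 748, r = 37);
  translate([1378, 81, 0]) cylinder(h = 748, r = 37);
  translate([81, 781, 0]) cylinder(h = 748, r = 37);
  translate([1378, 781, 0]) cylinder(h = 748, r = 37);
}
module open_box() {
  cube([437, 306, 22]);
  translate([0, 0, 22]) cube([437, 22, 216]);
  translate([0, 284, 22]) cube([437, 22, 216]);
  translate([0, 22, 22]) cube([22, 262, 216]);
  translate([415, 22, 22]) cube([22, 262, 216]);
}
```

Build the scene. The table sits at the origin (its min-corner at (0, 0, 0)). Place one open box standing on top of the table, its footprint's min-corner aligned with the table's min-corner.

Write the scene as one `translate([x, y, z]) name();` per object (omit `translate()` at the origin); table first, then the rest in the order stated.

table();
translate([0, 0, 780]) open_box();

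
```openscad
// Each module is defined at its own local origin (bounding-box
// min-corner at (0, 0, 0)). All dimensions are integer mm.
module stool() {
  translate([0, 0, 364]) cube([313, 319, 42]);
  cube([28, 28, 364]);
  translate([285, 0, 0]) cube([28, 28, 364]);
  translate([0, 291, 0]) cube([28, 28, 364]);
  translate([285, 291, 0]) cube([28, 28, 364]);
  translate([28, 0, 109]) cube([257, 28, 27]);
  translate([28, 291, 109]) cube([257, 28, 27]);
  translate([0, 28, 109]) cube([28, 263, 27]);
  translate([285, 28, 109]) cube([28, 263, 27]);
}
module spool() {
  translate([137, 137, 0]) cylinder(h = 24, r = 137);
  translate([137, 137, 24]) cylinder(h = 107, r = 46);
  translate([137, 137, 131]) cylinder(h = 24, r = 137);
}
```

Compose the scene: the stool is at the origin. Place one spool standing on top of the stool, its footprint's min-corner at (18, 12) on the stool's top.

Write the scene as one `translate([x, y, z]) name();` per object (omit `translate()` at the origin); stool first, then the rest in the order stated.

stool();
translate([18, 12, 406]) spool();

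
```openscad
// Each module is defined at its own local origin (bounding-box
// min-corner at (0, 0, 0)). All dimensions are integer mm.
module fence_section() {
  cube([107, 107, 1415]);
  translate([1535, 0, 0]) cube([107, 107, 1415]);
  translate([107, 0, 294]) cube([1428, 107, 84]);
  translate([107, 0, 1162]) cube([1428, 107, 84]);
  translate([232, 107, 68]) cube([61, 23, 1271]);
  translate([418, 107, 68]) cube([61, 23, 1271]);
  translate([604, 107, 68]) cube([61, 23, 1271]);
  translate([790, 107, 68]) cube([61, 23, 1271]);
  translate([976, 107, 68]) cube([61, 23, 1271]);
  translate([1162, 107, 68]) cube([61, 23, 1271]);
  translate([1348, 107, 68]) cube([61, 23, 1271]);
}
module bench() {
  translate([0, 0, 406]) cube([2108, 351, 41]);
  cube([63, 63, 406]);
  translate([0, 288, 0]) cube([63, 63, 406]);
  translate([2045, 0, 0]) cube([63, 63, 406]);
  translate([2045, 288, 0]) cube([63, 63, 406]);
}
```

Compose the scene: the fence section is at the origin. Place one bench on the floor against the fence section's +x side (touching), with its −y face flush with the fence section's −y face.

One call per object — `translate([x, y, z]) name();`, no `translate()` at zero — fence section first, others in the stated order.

fence_section();
translate([1642, 0, 0]) bench();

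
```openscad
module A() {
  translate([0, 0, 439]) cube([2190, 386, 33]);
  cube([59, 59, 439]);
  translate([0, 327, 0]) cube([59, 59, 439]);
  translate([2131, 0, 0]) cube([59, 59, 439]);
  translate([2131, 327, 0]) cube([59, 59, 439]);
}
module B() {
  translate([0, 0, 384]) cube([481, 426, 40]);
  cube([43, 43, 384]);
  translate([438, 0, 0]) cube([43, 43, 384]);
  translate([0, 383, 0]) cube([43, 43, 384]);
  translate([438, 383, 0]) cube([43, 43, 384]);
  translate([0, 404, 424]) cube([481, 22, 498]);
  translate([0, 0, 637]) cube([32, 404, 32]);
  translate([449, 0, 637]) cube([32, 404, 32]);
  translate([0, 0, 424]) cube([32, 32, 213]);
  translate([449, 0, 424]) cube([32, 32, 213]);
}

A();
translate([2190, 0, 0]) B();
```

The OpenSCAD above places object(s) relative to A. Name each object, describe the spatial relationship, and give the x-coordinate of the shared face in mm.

The bench's +x face and the chair's −x face are both at x = 2190 mm.

A is a bench. B is a chair. The chair is against the bench's +x side, with their −y faces flush. The x-coordinate of the shared face is 2190 mm.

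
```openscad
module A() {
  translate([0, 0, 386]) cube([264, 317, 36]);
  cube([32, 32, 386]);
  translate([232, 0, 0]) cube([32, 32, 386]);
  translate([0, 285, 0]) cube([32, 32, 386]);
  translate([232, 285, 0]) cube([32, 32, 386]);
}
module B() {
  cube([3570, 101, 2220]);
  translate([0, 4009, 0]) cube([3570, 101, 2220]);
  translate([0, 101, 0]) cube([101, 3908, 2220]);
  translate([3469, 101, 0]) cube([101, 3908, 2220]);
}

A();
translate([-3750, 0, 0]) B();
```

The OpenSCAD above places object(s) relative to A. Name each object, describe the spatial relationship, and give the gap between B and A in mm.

A is a stool. B is a house frame. The house frame is on the floor beside the stool on its −x side. The gap between the house frame and the stool is 180 mm.

The house frame's nearest face is 180 mm from the stool's −x face.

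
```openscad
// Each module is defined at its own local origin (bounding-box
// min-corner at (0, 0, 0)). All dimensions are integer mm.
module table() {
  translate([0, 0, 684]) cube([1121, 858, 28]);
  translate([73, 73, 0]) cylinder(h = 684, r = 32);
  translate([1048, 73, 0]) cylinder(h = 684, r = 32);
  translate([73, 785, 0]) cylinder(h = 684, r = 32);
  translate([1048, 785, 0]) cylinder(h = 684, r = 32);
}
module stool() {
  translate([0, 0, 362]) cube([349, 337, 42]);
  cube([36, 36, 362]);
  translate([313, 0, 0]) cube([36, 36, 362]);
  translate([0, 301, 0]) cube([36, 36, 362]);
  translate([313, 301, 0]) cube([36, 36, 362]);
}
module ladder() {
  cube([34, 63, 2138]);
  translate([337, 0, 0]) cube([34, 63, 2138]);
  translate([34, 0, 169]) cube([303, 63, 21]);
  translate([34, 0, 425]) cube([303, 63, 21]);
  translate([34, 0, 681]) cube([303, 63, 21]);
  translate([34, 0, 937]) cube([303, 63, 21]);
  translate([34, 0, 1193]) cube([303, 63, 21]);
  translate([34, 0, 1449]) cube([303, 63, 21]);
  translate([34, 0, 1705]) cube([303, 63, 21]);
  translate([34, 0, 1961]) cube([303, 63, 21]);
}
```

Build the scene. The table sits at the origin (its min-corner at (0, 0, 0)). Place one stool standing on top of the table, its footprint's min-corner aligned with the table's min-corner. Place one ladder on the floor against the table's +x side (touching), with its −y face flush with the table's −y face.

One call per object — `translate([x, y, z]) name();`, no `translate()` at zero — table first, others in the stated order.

table();
translate([0, 0, 712]) stool();
translate([1121, 0, 0]) ladder();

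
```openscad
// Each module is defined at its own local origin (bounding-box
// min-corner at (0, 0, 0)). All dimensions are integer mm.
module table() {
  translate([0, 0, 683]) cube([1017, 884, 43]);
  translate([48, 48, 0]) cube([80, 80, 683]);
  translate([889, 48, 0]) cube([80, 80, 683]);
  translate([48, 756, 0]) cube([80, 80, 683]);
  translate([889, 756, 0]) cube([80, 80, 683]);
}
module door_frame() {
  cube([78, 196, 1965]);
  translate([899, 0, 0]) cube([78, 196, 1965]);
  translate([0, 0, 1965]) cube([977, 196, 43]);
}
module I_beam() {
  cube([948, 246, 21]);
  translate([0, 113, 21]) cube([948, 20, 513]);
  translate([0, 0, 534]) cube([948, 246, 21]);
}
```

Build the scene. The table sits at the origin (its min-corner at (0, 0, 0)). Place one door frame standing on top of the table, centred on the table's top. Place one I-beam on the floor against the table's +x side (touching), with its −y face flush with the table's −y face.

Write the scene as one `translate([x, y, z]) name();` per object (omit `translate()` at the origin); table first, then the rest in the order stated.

table();
translate([20, 344, 726]) door_frame();
translate([1017, 0, 0]) I_beam();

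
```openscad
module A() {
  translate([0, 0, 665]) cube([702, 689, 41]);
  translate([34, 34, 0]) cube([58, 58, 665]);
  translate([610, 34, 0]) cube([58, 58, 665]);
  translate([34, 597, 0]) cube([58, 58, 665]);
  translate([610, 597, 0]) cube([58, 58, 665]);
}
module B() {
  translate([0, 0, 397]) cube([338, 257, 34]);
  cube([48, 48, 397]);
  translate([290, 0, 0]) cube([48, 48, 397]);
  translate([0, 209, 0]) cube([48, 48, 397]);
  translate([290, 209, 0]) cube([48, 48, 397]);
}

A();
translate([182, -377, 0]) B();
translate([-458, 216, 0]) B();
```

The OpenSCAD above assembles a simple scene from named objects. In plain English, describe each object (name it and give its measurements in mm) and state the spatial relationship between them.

A is a rectangular dining table. The top is 702×689×41 mm with its upper surface at z = 706 mm. It stands on four 58×58 mm square legs, each inset 34 mm from the nearest pair of top edges, running from the floor to the underside of the top.

B is a four-legged stool. The seat is a 338×257×34 mm slab whose top surface is at z = 431 mm; four square legs, each 48×48 mm in cross-section, run from the floor (z = 0) to the underside of the seat, each flush with a corner of the seat.

Two stools sit around the table at the −y, −x sides.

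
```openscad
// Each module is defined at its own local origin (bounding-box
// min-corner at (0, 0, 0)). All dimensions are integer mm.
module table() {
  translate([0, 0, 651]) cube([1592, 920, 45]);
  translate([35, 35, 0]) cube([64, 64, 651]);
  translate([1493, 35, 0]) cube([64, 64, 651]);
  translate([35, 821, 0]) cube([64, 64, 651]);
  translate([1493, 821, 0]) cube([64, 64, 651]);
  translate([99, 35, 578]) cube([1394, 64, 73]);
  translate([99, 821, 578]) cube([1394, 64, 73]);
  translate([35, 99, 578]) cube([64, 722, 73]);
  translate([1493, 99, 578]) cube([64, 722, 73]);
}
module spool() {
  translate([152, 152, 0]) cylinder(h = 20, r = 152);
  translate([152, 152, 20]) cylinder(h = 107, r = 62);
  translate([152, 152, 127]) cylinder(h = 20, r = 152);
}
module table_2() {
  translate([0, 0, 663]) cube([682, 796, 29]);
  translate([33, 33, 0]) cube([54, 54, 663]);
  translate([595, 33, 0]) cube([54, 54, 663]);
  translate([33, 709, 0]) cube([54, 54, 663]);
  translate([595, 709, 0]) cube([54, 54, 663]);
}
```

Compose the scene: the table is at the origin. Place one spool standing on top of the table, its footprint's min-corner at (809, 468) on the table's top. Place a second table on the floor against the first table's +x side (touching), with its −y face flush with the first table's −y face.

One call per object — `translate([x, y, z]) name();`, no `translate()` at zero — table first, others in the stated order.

table();
translate([809, 468, 696]) spool();
translate([1592, 0, 0]) table_2();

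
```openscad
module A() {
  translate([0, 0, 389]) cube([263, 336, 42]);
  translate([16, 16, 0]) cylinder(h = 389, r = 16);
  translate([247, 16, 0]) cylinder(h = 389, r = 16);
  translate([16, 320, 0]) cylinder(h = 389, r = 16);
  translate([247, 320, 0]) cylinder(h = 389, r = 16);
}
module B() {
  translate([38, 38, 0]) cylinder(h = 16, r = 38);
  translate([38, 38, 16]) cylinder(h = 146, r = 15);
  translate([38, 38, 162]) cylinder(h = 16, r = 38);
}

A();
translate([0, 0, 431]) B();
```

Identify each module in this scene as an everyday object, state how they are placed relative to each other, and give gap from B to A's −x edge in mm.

The spool's min-x is at 0; the stool's min-x is 0; gap = 0 mm.

A is a stool. B is a spool. The spool is on top of the stool. The gap from the spool to the stool's −x edge is 0 mm.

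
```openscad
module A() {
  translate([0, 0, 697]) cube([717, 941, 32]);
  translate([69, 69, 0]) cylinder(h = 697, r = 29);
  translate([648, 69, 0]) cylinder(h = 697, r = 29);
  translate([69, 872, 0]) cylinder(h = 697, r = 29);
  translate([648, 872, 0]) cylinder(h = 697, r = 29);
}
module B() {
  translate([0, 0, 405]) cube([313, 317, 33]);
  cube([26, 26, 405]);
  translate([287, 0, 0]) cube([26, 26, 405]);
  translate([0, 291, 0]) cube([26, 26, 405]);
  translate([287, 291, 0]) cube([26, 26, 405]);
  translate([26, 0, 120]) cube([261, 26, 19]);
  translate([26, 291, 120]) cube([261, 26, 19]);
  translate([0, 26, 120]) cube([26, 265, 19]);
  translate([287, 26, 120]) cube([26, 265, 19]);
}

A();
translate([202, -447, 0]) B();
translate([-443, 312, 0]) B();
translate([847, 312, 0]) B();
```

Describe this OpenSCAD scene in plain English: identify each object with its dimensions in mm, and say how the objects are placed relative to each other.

A is a table: top 717 mm (x) × 941 mm (y), 32 mm thick, upper face at z = 729 mm, on four round legs of 58 mm diameter, each leg's bounding box inset 40 mm from the nearest pair of top edges, running from z = 0 to the bottom of the top.

B is a four-legged stool. The seat is a 313×317×33 mm slab whose top surface is at z = 438 mm; four square legs, each 26×26 mm in cross-section, run from the floor (z = 0) to the underside of the seat, each flush with a corner of the seat. Four stretchers, 26 mm wide and 19 mm tall, connect adjacent legs with their undersides at z = 120 mm, each running between the inner faces of the legs it joins and aligned with the legs' outer faces on the other axis.

Three stools sit around the table at the −y, −x, +x sides.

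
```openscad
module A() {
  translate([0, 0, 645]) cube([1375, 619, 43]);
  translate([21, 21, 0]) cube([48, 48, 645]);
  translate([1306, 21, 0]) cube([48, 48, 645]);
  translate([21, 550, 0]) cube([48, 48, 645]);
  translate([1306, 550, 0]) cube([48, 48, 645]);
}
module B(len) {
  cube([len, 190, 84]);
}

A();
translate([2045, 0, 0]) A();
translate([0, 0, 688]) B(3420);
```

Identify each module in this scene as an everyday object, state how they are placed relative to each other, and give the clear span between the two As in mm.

Second table starts at x = 2045; first ends at x = 1375; clear span = 2045 − 1375 = 670 mm.

A is a table. B is a beam. A beam spans the tops of two tables. The clear span between the two tables is 670 mm.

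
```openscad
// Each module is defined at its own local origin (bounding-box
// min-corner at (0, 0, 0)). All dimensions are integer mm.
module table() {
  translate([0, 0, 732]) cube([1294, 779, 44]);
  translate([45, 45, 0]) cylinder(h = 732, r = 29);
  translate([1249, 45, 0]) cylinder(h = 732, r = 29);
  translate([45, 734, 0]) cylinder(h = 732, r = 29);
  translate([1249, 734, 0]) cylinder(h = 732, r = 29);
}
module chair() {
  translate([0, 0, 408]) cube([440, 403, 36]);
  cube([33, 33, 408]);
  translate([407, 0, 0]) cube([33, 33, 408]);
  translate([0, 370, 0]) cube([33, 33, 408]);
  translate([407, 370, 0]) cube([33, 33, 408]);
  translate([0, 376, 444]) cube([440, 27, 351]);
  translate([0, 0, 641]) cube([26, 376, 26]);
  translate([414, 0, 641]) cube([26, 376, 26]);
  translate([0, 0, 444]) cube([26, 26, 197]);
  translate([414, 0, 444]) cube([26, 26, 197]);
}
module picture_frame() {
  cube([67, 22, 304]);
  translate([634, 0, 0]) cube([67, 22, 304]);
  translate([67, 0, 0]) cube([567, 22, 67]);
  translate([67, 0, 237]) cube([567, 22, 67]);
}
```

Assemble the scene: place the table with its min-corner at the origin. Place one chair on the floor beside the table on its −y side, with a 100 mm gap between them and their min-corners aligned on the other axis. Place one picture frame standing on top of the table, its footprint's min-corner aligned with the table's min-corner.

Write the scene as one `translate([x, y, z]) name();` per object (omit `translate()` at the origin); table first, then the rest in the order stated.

table();
translate([0, -503, 0]) chair();
translate([0, 0, 776]) picture_frame();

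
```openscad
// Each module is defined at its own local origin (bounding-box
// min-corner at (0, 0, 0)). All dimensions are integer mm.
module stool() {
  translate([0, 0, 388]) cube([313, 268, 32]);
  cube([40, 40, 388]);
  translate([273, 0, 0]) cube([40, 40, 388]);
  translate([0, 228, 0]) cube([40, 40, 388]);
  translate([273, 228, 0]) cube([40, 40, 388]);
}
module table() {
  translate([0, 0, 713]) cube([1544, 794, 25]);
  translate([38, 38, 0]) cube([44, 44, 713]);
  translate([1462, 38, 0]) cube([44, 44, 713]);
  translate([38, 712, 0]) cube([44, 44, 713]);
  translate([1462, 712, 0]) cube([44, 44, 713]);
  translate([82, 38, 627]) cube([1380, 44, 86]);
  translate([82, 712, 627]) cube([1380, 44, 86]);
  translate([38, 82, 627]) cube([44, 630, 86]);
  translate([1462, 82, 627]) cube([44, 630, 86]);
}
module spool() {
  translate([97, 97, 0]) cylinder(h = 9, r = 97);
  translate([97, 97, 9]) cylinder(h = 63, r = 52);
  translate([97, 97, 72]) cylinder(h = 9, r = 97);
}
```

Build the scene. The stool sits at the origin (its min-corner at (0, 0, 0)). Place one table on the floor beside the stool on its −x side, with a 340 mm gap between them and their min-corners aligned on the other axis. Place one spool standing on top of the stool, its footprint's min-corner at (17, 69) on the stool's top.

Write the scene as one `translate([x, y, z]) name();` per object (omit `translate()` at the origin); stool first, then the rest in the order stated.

stool();
translate([-1884, 0, 0]) table();
translate([17, 69, 420]) spool();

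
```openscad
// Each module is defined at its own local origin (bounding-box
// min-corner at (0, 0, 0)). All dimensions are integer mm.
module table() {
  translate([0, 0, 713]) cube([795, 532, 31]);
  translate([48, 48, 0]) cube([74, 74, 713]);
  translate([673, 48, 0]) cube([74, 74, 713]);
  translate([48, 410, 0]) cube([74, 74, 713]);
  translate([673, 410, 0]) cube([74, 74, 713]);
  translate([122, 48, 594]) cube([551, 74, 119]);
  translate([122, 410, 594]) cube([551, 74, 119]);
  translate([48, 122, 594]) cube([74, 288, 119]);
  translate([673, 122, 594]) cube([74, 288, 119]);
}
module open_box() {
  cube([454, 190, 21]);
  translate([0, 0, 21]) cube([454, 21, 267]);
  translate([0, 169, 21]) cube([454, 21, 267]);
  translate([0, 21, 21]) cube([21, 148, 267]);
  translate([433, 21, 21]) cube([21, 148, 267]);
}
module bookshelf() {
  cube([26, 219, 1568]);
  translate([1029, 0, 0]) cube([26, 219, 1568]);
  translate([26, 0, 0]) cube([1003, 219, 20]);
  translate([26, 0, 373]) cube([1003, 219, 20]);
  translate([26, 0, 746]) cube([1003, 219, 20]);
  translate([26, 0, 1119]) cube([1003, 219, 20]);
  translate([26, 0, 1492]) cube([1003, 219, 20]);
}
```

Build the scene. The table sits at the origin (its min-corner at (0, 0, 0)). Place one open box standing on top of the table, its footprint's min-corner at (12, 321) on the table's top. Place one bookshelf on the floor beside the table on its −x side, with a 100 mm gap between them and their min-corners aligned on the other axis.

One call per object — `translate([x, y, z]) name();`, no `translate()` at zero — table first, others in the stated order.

table();
translate([12, 321, 744]) open_box();
translate([-1155, 0, 0]) bookshelf();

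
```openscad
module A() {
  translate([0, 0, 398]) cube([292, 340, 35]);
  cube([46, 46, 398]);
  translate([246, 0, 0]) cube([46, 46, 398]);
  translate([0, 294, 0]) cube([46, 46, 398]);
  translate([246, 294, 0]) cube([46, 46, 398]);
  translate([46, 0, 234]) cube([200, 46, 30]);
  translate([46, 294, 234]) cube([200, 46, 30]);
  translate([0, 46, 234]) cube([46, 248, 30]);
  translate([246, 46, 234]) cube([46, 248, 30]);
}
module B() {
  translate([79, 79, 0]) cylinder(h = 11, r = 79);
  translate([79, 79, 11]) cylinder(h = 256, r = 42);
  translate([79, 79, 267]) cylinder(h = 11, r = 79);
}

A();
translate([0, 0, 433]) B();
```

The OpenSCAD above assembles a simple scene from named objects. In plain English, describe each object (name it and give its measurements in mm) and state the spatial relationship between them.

A is a four-legged stool. The seat is a 292×340×35 mm slab whose top surface is at z = 433 mm; four square legs, each 46×46 mm in cross-section, run from the floor (z = 0) to the underside of the seat, each flush with a corner of the seat. Four stretchers, 46 mm wide and 30 mm tall, connect adjacent legs with their undersides at z = 234 mm, each running between the inner faces of the legs it joins and aligned with the legs' outer faces on the other axis.

B is a spool: two coaxial disc flanges of radius 79 mm and thickness 11 mm, joined by a core cylinder of radius 42 mm and height 256 mm. The lower flange rests on z = 0 and the three cylinders share a vertical axis.

The spool is on top of the stool.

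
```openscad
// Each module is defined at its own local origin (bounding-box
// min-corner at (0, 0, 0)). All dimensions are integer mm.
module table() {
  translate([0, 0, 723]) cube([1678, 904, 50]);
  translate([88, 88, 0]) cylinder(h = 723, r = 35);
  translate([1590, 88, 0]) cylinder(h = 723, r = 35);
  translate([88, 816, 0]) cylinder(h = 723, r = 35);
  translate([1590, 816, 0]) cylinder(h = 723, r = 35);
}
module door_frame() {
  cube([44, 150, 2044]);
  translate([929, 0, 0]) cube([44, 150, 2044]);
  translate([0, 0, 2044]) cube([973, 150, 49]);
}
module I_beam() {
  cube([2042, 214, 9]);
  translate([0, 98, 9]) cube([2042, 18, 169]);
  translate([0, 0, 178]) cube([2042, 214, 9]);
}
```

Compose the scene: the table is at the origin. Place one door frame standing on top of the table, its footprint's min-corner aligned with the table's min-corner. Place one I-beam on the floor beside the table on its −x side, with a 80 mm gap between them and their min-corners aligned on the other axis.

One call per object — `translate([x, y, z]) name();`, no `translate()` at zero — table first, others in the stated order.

table();
translate([0, 0, 773]) door_frame();
translate([-2122, 0, 0]) I_beam();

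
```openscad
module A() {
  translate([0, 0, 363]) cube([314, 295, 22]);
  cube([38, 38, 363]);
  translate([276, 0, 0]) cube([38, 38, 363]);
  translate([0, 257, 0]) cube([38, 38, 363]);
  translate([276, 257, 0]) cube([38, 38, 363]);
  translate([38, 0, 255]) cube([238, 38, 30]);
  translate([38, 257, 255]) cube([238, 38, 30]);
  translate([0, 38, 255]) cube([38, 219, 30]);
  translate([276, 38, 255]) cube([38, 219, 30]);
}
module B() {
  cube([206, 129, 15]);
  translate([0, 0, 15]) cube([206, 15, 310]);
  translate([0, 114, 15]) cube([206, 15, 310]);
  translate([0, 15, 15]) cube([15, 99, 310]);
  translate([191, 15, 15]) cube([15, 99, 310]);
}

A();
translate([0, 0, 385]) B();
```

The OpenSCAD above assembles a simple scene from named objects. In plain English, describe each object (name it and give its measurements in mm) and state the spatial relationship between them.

A is a four-legged stool. The seat is a 314×295×22 mm slab whose top surface is at z = 385 mm; four square legs, each 38×38 mm in cross-section, run from the floor (z = 0) to the underside of the seat, each flush with a corner of the seat. Four stretchers, 38 mm wide and 30 mm tall, connect adjacent legs with their undersides at z = 255 mm, each running between the inner faces of the legs it joins and aligned with the legs' outer faces on the other axis.

B is an open storage box with external size 206×129×325 mm and wall thickness 15 mm (the base is also 15 mm thick). The base covers the whole footprint; the four walls stand on the base, with the y-facing walls full-width and the x-facing walls fitting between their inner faces.

The open box is on top of the stool.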